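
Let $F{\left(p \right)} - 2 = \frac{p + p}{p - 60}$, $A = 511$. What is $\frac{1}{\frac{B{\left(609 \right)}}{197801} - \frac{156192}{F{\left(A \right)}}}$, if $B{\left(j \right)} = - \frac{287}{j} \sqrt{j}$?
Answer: $- \frac{703254912501330147816}{25747972387384043104026721} + \frac{45763437161 \sqrt{609}}{25747972387384043104026721} \approx -2.7313 \cdot 10^{-5}$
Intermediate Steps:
$B{\left(j \right)} = - \frac{287}{\sqrt{j}}$
$F{\left(p \right)} = 2 + \frac{2 p}{-60 + p}$ ($F{\left(p \right)} = 2 + \frac{p + p}{p - 60} = 2 + \frac{2 p}{-60 + p}$)
$\frac{1}{\frac{B{\left(609 \right)}}{197801} - \frac{156192}{F{\left(A \right)}}} = \frac{1}{\frac{\left(-287\right) \frac{1}{\sqrt{609}}}{197801} - \frac{156192}{4 \frac{1}{-60 + 511} \left(-30 + 511\right)}} = \frac{1}{- 287 \frac{\sqrt{609}}{609} \cdot \frac{1}{197801} - \frac{156192}{4 \cdot \frac{1}{451} \cdot 481}} = \frac{1}{- \frac{41 \sqrt{609}}{87} \cdot \frac{1}{197801} - \frac{156192}{4 \cdot \frac{1}{451} \cdot 481}} = \frac{1}{- \frac{41 \sqrt{609}}{17208687} - \frac{156192}{\frac{1924}{451}}} = \frac{1}{- \frac{41 \sqrt{609}}{17208687} - \frac{17610648}{481}} = \frac{1}{- \frac{17610648}{481} - \frac{41 \sqrt{609}}{17208687}}$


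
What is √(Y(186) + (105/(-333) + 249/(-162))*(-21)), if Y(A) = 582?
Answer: √30600406/222 ≈ 24.918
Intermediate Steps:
√(Y(186) + (105/(-333) + 249/(-162))*(-21)) = √(582 + (105/(-333) + 249/(-162))*(-21)) = √(582 + (105*(-1/333) + 249*(-1/162))*(-21)) = √(582 + (-35/111 - 83/54)*(-21)) = √(582 - 3701/1998*(-21)) = √(582 + 25907/666) = √(413519/666) = √30600406/222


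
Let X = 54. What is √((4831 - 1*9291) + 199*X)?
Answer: √6286 ≈ 79.284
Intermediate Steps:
√((4831 - 1*9291) + 199*X) = √((4831 - 1*9291) + 199*54) = √((4831 - 9291) + 10746) = √(-4460 + 10746) = √6286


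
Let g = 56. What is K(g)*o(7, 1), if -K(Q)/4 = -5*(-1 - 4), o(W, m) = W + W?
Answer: -1400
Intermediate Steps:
o(W, m) = 2*W
K(Q) = -100 (K(Q) = -(-20)*(-1 - 4) = -(-20)*(-5) = -4*25 = -100)
K(g)*o(7, 1) = -200*7 = -100*14 = -1400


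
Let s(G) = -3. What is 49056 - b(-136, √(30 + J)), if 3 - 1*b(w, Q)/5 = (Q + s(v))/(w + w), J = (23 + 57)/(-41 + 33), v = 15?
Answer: 13339167/272 - 5*√5/136 ≈ 49041.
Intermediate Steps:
J = -10 (J = 80/(-8) = 80*(-⅛) = -10)
b(w, Q) = 15 - 5*(-3 + Q)/(2*w) (b(w, Q) = 15 - 5*(Q - 3)/(w + w) = 15 - 5*(-3 + Q)/(2*w))
49056 - b(-136, √(30 + J)) = 49056 - 5*(3 - √(30 - 10) + 6*(-136))/(2*(-136)) = 49056 - 5*(-1)*(3 - √20 - 816)/(2*136) = 49056 - 5*(-1)*(3 - 2*√5 - 816)/(2*136) = 49056 - 5*(-1)*(-813 - 2*√5)/(2*136) = 49056 - (4065/272 + 5*√5/136) = 49056 + (-4065/272 - 5*√5/136) = 13339167/272 - 5*√5/136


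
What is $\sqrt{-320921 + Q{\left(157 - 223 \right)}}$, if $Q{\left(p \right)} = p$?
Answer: $i \sqrt{320987} \approx 566.56 i$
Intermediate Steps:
$\sqrt{-320921 + Q{\left(157 - 223 \right)}} = \sqrt{-320921 + \left(157 - 223\right)} = \sqrt{-320921 - 66} = \sqrt{-320987} = i \sqrt{320987}$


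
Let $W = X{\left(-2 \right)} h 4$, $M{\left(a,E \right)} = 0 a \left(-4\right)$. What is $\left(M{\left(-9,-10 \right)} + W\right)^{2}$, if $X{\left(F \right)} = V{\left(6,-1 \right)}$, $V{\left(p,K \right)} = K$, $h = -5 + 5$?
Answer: $0$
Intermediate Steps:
$h = 0$
$M{\left(a,E \right)} = 0$ ($M{\left(a,E \right)} = 0 \left(-4\right) = 0$)
$X{\left(F \right)} = -1$
$W = 0$ ($W = \left(-1\right) 0 \cdot 4 = 0 \cdot 4 = 0$)
$\left(M{\left(-9,-10 \right)} + W\right)^{2} = \left(0 + 0\right)^{2} = 0^{2} = 0$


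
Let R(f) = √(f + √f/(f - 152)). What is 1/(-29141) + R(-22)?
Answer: -1/29141 + √(-666072 - 174*I*√22)/174 ≈ 0.0028392 - 4.6904*I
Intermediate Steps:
R(f) = √(f + √f/(-152 + f))
1/(-29141) + R(-22) = 1/(-29141) + √((√(-22) - 22*(-152 - 22))/(-152 - 22)) = -1/29141 + √((I*√22 - 22*(-174))/(-174)) = -1/29141 + √(-(I*√22 + 3828)/174) = -1/29141 + √(-(3828 + I*√22)/174) = -1/29141 + √(-22 - I*√22/174)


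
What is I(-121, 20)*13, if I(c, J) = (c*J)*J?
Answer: -629200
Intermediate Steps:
I(c, J) = c*J² (I(c, J) = (J*c)*J = c*J²)
I(-121, 20)*13 = -121*20²*13 = -121*400*13 = -48400*13 = -629200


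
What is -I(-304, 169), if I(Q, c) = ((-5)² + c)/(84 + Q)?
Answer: 97/110 ≈ 0.88182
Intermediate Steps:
I(Q, c) = (25 + c)/(84 + Q)
-I(-304, 169) = -(25 + 169)/(84 - 304) = -194/(-220) = -(-1)*194/220 = -1*(-97/110) = 97/110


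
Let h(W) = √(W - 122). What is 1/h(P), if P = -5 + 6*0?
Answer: -I*√127/127 ≈ -0.088736*I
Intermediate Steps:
P = -5 (P = -5 + 0 = -5)
h(W) = √(-122 + W)
1/h(P) = 1/(√(-122 - 5)) = 1/(√(-127)) = 1/(I*√127) = -I*√127/127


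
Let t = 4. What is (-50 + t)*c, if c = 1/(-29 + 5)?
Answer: 23/12 ≈ 1.9167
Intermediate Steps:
c = -1/24 (c = 1/(-24) = -1/24 ≈ -0.041667)
(-50 + t)*c = (-50 + 4)*(-1/24) = -46*(-1/24) = 23/12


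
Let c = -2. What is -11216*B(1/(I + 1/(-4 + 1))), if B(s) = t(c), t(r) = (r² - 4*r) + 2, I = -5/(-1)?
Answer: -157024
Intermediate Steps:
I = 5 (I = -5*(-1) = 5)
t(r) = 2 + r² - 4*r
B(s) = 14 (B(s) = 2 + (-2)² - 4*(-2) = 2 + 4 + 8 = 14)
-11216*B(1/(I + 1/(-4 + 1))) = -11216*14 = -157024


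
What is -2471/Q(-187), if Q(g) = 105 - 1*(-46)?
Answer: -2471/151 ≈ -16.364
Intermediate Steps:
Q(g) = 151 (Q(g) = 105 + 46 = 151)
-2471/Q(-187) = -2471/151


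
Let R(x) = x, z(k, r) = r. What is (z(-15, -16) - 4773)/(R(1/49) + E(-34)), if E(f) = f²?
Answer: -234661/56645 ≈ -4.1427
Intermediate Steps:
(z(-15, -16) - 4773)/(R(1/49) + E(-34)) = (-16 - 4773)/(1/49 + (-34)²) = -4789/(1/49 + 1156) = -4789/56645/49 = -4789*49/56645 = -234661/56645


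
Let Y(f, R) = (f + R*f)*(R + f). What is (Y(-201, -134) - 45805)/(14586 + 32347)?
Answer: -9001360/46933 ≈ -191.79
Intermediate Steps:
Y(f, R) = (R + f)*(f + R*f)
(Y(-201, -134) - 45805)/(14586 + 32347) = (-201*(-134 - 201 + (-134)**2 - 134*(-201)) - 45805)/(14586 + 32347) = (-201*(-134 - 201 + 17956 + 26934) - 45805)/46933 = (-201*44555 - 45805)*(1/46933) = (-8955555 - 45805)*(1/46933) = -9001360*1/46933 = -9001360/46933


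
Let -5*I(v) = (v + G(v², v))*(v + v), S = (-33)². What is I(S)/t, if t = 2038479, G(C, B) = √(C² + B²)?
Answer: -790614/3397465 - 790614*√1185922/3397465 ≈ -253.65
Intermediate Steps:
S = 1089
G(C, B) = √(B² + C²)
I(v) = -2*v*(v + √(v² + v⁴))/5 (I(v) = -(v + √(v² + (v²)²))*(v + v)/5 = -(v + √(v² + v⁴))*2*v/5 = -2*v*(v + √(v² + v⁴))/5)
I(S)/t = -⅖*1089*(1089 + √(1089²*(1 + 1089²)))/2038479 = -⅖*1089*(1089 + √(1185921*(1 + 1185921)))*(1/2038479) = -⅖*1089*(1089 + √(1185921*1185922))*(1/2038479) = -⅖*1089*(1089 + √1406409804162)*(1/2038479) = -⅖*1089*(1089 + 1089*√1185922)*(1/2038479) = (-2371842/5 - 2371842*√1185922/5)*(1/2038479) = -790614/3397465 - 790614*√1185922/3397465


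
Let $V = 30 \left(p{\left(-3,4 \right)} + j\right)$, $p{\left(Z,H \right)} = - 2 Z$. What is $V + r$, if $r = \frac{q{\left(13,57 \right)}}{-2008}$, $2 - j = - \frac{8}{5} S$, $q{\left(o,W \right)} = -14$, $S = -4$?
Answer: $\frac{48199}{1004} \approx 48.007$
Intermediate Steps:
$j = - \frac{22}{5}$ ($j = 2 - - \frac{8}{5} \left(-4\right) = 2 - \left(-8\right) \frac{1}{5} \left(-4\right) = 2 - \left(- \frac{8}{5}\right) \left(-4\right) = 2 - \frac{32}{5} = - \frac{22}{5} \approx -4.4$)
$r = \frac{7}{1004}$ ($r = - \frac{14}{-2008} = \left(-14\right) \left(- \frac{1}{2008}\right) = \frac{7}{1004} \approx 0.0069721$)
$V = 48$ ($V = 30 \left(\left(-2\right) \left(-3\right) - \frac{22}{5}\right) = 30 \left(6 - \frac{22}{5}\right) = 30 \cdot \frac{8}{5} = 48$)
$V + r = 48 + \frac{7}{1004} = \frac{48199}{1004}$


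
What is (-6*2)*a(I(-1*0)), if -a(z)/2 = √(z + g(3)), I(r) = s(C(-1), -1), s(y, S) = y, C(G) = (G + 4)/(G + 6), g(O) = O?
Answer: 72*√10/5 ≈ 45.537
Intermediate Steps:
C(G) = (4 + G)/(6 + G)
I(r) = ⅗ (I(r) = (4 - 1)/(6 - 1) = 3/5 = (⅕)*3 = ⅗)
a(z) = -2*√(3 + z) (a(z) = -2*√(z + 3) = -2*√(3 + z))
(-6*2)*a(I(-1*0)) = (-6*2)*(-2*√(3 + ⅗)) = -(-24)*√(18/5) = -(-24)*3*√10/5 = -(-72)*√10/5 = 72*√10/5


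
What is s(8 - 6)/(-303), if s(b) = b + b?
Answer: -4/303 ≈ -0.013201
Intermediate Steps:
s(b) = 2*b
s(8 - 6)/(-303) = (2*(8 - 6))/(-303) = (2*2)*(-1/303) = 4*(-1/303) = -4/303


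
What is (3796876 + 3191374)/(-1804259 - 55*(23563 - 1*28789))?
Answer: -6988250/1516829 ≈ -4.6071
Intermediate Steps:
(3796876 + 3191374)/(-1804259 - 55*(23563 - 1*28789)) = 6988250/(-1804259 - 55*(23563 - 28789)) = 6988250/(-1804259 - 55*(-5226)) = 6988250/(-1804259 + 287430) = 6988250/(-1516829) = 6988250*(-1/1516829) = -6988250/1516829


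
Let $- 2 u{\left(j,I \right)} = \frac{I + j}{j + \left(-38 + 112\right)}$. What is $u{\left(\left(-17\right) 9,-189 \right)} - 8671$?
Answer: $- \frac{685180}{79} \approx -8673.2$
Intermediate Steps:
$u{\left(j,I \right)} = - \frac{I + j}{2 \left(74 + j\right)}$ ($u{\left(j,I \right)} = - \frac{\left(I + j\right) \frac{1}{j + \left(-38 + 112\right)}}{2} = - \frac{\left(I + j\right) \frac{1}{j + 74}}{2} = - \frac{\left(I + j\right) \frac{1}{74 + j}}{2} = - \frac{\frac{1}{74 + j} \left(I + j\right)}{2} = - \frac{I + j}{2 \left(74 + j\right)}$)
$u{\left(\left(-17\right) 9,-189 \right)} - 8671 = \frac{\left(-1\right) \left(-189\right) - \left(-17\right) 9}{2 \left(74 - 153\right)} - 8671 = \frac{189 - -153}{2 \left(74 - 153\right)} - 8671 = \frac{189 + 153}{2 \left(-79\right)} - 8671 = \frac{1}{2} \left(- \frac{1}{79}\right) 342 - 8671 = - \frac{171}{79} - 8671 = - \frac{685180}{79}$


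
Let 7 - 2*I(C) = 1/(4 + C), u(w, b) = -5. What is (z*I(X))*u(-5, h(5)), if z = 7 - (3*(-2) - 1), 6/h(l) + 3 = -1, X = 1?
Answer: -238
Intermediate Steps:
h(l) = -3/2 (h(l) = 6/(-3 - 1) = 6/(-4) = 6*(-¼) = -3/2)
I(C) = 7/2 - 1/(2*(4 + C))
z = 14 (z = 7 - (-6 - 1) = 7 - 1*(-7) = 7 + 7 = 14)
(z*I(X))*u(-5, h(5)) = (14*((27 + 7*1)/(2*(4 + 1))))*(-5) = (14*((½)*(27 + 7)/5))*(-5) = (14*((½)*(⅕)*34))*(-5) = (14*(17/5))*(-5) = (238/5)*(-5) = -238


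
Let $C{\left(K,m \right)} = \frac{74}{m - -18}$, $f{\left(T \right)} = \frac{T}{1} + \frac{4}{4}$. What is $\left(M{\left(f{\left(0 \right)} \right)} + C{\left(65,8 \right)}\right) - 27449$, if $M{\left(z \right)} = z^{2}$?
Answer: $- \frac{356787}{13} \approx -27445.0$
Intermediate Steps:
$f{\left(T \right)} = 1 + T$ ($f{\left(T \right)} = T 1 + 4 \cdot \frac{1}{4} = T + 1 = 1 + T$)
$C{\left(K,m \right)} = \frac{74}{18 + m}$ ($C{\left(K,m \right)} = \frac{74}{m + 18} = \frac{74}{18 + m}$)
$\left(M{\left(f{\left(0 \right)} \right)} + C{\left(65,8 \right)}\right) - 27449 = \left(\left(1 + 0\right)^{2} + \frac{74}{18 + 8}\right) - 27449 = \left(1^{2} + \frac{74}{26}\right) - 27449 = \left(1 + 74 \cdot \frac{1}{26}\right) - 27449 = \left(1 + \frac{37}{13}\right) - 27449 = \frac{50}{13} - 27449 = - \frac{356787}{13}$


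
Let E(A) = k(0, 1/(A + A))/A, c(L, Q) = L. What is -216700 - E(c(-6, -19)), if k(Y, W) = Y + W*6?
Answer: -2600401/12 ≈ -2.1670e+5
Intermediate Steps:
k(Y, W) = Y + 6*W
E(A) = 3/A² (E(A) = (0 + 6/(A + A))/A = (0 + 6/((2*A)))/A = (0 + 6*(1/(2*A)))/A = (0 + 3/A)/A = (3/A)/A = 3/A²)
-216700 - E(c(-6, -19)) = -216700 - 3/(-6)² = -216700 - 3/36 = -216700 - 1*1/12 = -216700 - 1/12 = -2600401/12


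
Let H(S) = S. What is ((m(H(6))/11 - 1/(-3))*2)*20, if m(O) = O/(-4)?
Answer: 260/33 ≈ 7.8788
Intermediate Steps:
m(O) = -O/4 (m(O) = O*(-¼) = -O/4)
((m(H(6))/11 - 1/(-3))*2)*20 = ((-¼*6/11 - 1/(-3))*2)*20 = ((-3/2*1/11 - 1*(-⅓))*2)*20 = ((-3/22 + ⅓)*2)*20 = ((13/66)*2)*20 = (13/33)*20 = 260/33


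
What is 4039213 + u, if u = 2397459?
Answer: 6436672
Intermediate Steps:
4039213 + u = 4039213 + 2397459 = 6436672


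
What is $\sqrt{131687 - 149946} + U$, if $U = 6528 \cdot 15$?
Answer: $97920 + 31 i \sqrt{19} \approx 97920.0 + 135.13 i$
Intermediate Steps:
$U = 97920$
$\sqrt{131687 - 149946} + U = \sqrt{131687 - 149946} + 97920 = \sqrt{-18259} + 97920 = 31 i \sqrt{19} + 97920 = 97920 + 31 i \sqrt{19}$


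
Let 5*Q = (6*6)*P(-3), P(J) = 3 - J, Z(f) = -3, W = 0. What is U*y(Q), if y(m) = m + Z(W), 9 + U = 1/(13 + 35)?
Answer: -28877/80 ≈ -360.96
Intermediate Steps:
U = -431/48 (U = -9 + 1/(13 + 35) = -9 + 1/48 = -431/48 ≈ -8.9792)
Q = 216/5 (Q = ((6*6)*(3 - 1*(-3)))/5 = (36*(3 + 3))/5 = (36*6)/5 = (⅕)*216 = 216/5 ≈ 43.200)
y(m) = -3 + m (y(m) = m - 3 = -3 + m)
U*y(Q) = -431*(-3 + 216/5)/48 = -431/48*201/5 = -28877/80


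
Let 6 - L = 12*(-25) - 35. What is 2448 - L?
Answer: 2107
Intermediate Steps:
L = 341 (L = 6 - (12*(-25) - 35) = 6 - (-300 - 35) = 6 - 1*(-335) = 6 + 335 = 341)
2448 - L = 2448 - 1*341 = 2448 - 341 = 2107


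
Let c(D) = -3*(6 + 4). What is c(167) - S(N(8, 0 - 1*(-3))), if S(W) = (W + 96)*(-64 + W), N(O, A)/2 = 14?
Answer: 4434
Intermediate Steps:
N(O, A) = 28 (N(O, A) = 2*14 = 28)
c(D) = -30 (c(D) = -3*10 = -30)
S(W) = (-64 + W)*(96 + W) (S(W) = (96 + W)*(-64 + W) = (-64 + W)*(96 + W))
c(167) - S(N(8, 0 - 1*(-3))) = -30 - (-6144 + 28**2 + 32*28) = -30 - (-6144 + 784 + 896) = -30 - 1*(-4464) = -30 + 4464 = 4434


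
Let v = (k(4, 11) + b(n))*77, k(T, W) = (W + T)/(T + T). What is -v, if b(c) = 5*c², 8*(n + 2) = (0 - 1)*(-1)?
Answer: -95865/64 ≈ -1497.9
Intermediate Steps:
n = -15/8 (n = -2 + ((0 - 1)*(-1))/8 = -2 + (-1*(-1))/8 = -2 + (⅛)*1 = -2 + ⅛ = -15/8 ≈ -1.8750)
k(T, W) = (T + W)/(2*T) (k(T, W) = (T + W)/((2*T)) = (T + W)*(1/(2*T)) = (T + W)/(2*T))
v = 95865/64 (v = ((½)*(4 + 11)/4 + 5*(-15/8)²)*77 = ((½)*(¼)*15 + 5*(225/64))*77 = (15/8 + 1125/64)*77 = (1245/64)*77 = 95865/64 ≈ 1497.9)
-v = -1*95865/64 = -95865/64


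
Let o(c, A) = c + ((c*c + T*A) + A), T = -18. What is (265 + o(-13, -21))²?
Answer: 605284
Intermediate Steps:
o(c, A) = c + c² - 17*A (o(c, A) = c + ((c*c - 18*A) + A) = c + ((c² - 18*A) + A) = c + (c² - 17*A) = c + c² - 17*A)
(265 + o(-13, -21))² = (265 + (-13 + (-13)² - 17*(-21)))² = (265 + (-13 + 169 + 357))² = (265 + 513)² = 778² = 605284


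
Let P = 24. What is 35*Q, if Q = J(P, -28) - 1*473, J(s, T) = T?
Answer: -17535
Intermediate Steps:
Q = -501 (Q = -28 - 1*473 = -28 - 473 = -501)
35*Q = 35*(-501) = -17535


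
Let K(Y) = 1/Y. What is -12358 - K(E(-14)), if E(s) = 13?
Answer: -160655/13 ≈ -12358.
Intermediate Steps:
-12358 - K(E(-14)) = -12358 - 1/13 = -160655/13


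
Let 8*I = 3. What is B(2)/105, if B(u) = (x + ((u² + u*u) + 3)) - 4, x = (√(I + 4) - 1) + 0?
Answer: 2/35 + √70/420 ≈ 0.077063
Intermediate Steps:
I = 3/8 (I = (⅛)*3 = 3/8 ≈ 0.37500)
x = -1 + √70/4 (x = (√(3/8 + 4) - 1) + 0 = (√(35/8) - 1) + 0 = (√70/4 - 1) + 0 = (-1 + √70/4) + 0 = -1 + √70/4 ≈ 1.0917)
B(u) = -2 + 2*u² + √70/4 (B(u) = ((-1 + √70/4) + ((u² + u*u) + 3)) - 4 = ((-1 + √70/4) + ((u² + u²) + 3)) - 4 = ((-1 + √70/4) + (2*u² + 3)) - 4 = ((-1 + √70/4) + (3 + 2*u²)) - 4 = (2 + 2*u² + √70/4) - 4 = -2 + 2*u² + √70/4)
B(2)/105 = (-2 + 2*2² + √70/4)/105 = (-2 + 2*4 + √70/4)/105 = (-2 + 8 + √70/4)/105 = (6 + √70/4)/105 = 2/35 + √70/420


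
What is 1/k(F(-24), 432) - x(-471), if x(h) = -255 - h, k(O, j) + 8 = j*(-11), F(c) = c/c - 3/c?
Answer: -1028161/4760 ≈ -216.00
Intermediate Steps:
F(c) = 1 - 3/c
k(O, j) = -8 - 11*j (k(O, j) = -8 + j*(-11) = -8 - 11*j)
1/k(F(-24), 432) - x(-471) = 1/(-8 - 11*432) - (-255 - 1*(-471)) = 1/(-8 - 4752) - (-255 + 471) = 1/(-4760) - 1*216 = -1/4760 - 216 = -1028161/4760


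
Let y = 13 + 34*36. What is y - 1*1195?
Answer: 42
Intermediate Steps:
y = 1237 (y = 13 + 1224 = 1237)
y - 1*1195 = 1237 - 1*1195 = 1237 - 1195 = 42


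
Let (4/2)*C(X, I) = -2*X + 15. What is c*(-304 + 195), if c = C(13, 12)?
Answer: 1199/2 ≈ 599.50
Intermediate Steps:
C(X, I) = 15/2 - X (C(X, I) = (-2*X + 15)/2 = (15 - 2*X)/2 = 15/2 - X)
c = -11/2 (c = 15/2 - 1*13 = 15/2 - 13 = -11/2 ≈ -5.5000)
c*(-304 + 195) = -11*(-304 + 195)/2 = -11/2*(-109) = 1199/2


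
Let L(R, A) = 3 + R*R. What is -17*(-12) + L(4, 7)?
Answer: 223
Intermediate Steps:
L(R, A) = 3 + R²
-17*(-12) + L(4, 7) = -17*(-12) + (3 + 4²) = 204 + (3 + 16) = 204 + 19 = 223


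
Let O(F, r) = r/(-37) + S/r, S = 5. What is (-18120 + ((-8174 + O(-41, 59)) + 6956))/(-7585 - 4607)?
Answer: 21109075/13307568 ≈ 1.5862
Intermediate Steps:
O(F, r) = 5/r - r/37 (O(F, r) = r/(-37) + 5/r = r*(-1/37) + 5/r = -r/37 + 5/r = 5/r - r/37)
(-18120 + ((-8174 + O(-41, 59)) + 6956))/(-7585 - 4607) = (-18120 + ((-8174 + (5/59 - 1/37*59)) + 6956))/(-7585 - 4607) = (-18120 + ((-8174 + (5*(1/59) - 59/37)) + 6956))/(-12192) = (-18120 + ((-8174 + (5/59 - 59/37)) + 6956))*(-1/12192) = (-18120 + ((-8174 - 3296/2183) + 6956))*(-1/12192) = (-18120 + (-17847138/2183 + 6956))*(-1/12192) = (-18120 - 2662190/2183)*(-1/12192) = -42218150/2183*(-1/12192) = 21109075/13307568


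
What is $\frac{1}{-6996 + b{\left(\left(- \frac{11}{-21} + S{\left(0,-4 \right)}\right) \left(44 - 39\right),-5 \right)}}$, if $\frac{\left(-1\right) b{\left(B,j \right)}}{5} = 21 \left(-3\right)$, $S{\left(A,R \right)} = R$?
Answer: $- \frac{1}{6681} \approx -0.00014968$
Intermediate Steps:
$b{\left(B,j \right)} = 315$ ($b{\left(B,j \right)} = - 5 \cdot 21 \left(-3\right) = \left(-5\right) \left(-63\right) = 315$)
$\frac{1}{-6996 + b{\left(\left(- \frac{11}{-21} + S{\left(0,-4 \right)}\right) \left(44 - 39\right),-5 \right)}} = \frac{1}{-6996 + 315} = \frac{1}{-6681} = - \frac{1}{6681}$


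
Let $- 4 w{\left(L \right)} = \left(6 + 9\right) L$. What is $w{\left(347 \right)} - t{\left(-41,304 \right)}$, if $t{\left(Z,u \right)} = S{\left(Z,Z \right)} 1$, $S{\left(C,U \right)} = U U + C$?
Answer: $- \frac{11765}{4} \approx -2941.3$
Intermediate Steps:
$S{\left(C,U \right)} = C + U^{2}$ ($S{\left(C,U \right)} = U^{2} + C = C + U^{2}$)
$w{\left(L \right)} = - \frac{15 L}{4}$ ($w{\left(L \right)} = - \frac{\left(6 + 9\right) L}{4} = - \frac{15 L}{4}$)
$t{\left(Z,u \right)} = Z + Z^{2}$ ($t{\left(Z,u \right)} = \left(Z + Z^{2}\right) 1 = Z + Z^{2}$)
$w{\left(347 \right)} - t{\left(-41,304 \right)} = \left(- \frac{15}{4}\right) 347 - - 41 \left(1 - 41\right) = - \frac{5205}{4} - \left(-41\right) \left(-40\right) = - \frac{5205}{4} - 1640 = - \frac{11765}{4}$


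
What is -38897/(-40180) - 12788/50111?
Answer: 1435345727/2013459980 ≈ 0.71288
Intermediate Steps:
-38897/(-40180) - 12788/50111 = -38897*(-1/40180) - 12788*1/50111 = 38897/40180 - 12788/50111 = 1435345727/2013459980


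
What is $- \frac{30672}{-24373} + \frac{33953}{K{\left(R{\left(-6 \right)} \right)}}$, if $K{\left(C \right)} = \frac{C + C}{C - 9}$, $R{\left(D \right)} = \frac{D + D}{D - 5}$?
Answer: $- \frac{23998312225}{194984} \approx -1.2308 \cdot 10^{5}$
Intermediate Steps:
$R{\left(D \right)} = \frac{2 D}{-5 + D}$ ($R{\left(D \right)} = \frac{2 D}{D - 5} = \frac{2 D}{-5 + D}$)
$K{\left(C \right)} = \frac{2 C}{-9 + C}$
$- \frac{30672}{-24373} + \frac{33953}{K{\left(R{\left(-6 \right)} \right)}} = - \frac{30672}{-24373} + \frac{33953}{2 \cdot 2 \left(-6\right) \frac{1}{-5 - 6} \frac{1}{-9 + 2 \left(-6\right) \frac{1}{-5 - 6}}} = \left(-30672\right) \left(- \frac{1}{24373}\right) + \frac{33953}{2 \cdot 2 \left(-6\right) \frac{1}{-11} \frac{1}{-9 + 2 \left(-6\right) \frac{1}{-11}}} = \frac{30672}{24373} + \frac{33953}{2 \cdot 2 \left(-6\right) \left(- \frac{1}{11}\right) \frac{1}{-9 + 2 \left(-6\right) \left(- \frac{1}{11}\right)}} = \frac{30672}{24373} + \frac{33953}{2 \cdot \frac{12}{11} \frac{1}{-9 + \frac{12}{11}}} = \frac{30672}{24373} + \frac{33953}{2 \cdot \frac{12}{11} \frac{1}{- \frac{87}{11}}} = \frac{30672}{24373} + \frac{33953}{2 \cdot \frac{12}{11} \left(- \frac{11}{87}\right)} = \frac{30672}{24373} + \frac{33953}{- \frac{8}{29}} = \frac{30672}{24373} + 33953 \left(- \frac{29}{8}\right) = \frac{30672}{24373} - \frac{984637}{8} = - \frac{23998312225}{194984}$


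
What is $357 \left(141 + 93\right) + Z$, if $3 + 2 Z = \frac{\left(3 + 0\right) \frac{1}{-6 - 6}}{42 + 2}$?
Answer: $\frac{29404847}{352} \approx 83537.0$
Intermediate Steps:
$Z = - \frac{529}{352}$ ($Z = - \frac{3}{2} + \frac{\frac{1}{42 + 2} \frac{3 + 0}{-6 - 6}}{2} = - \frac{3}{2} + \frac{\frac{1}{44} \frac{3}{-12}}{2} = - \frac{3}{2} + \frac{\frac{1}{44} \cdot 3 \left(- \frac{1}{12}\right)}{2} = - \frac{3}{2} + \frac{\frac{1}{44} \left(- \frac{1}{4}\right)}{2} = - \frac{3}{2} + \frac{1}{2} \left(- \frac{1}{176}\right) = - \frac{3}{2} - \frac{1}{352} = - \frac{529}{352} \approx -1.5028$)
$357 \left(141 + 93\right) + Z = 357 \left(141 + 93\right) - \frac{529}{352} = 357 \cdot 234 - \frac{529}{352} = 83538 - \frac{529}{352} = \frac{29404847}{352}$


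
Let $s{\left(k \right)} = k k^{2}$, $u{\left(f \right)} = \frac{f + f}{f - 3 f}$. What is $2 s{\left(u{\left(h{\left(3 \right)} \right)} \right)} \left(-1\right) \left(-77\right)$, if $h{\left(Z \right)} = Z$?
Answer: $-154$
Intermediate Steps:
$u{\left(f \right)} = -1$ ($u{\left(f \right)} = \frac{2 f}{\left(-2\right) f} = 2 f \left(- \frac{1}{2 f}\right) = -1$)
$s{\left(k \right)} = k^{3}$
$2 s{\left(u{\left(h{\left(3 \right)} \right)} \right)} \left(-1\right) \left(-77\right) = 2 \left(-1\right)^{3} \left(-1\right) \left(-77\right) = 2 \left(-1\right) \left(-1\right) \left(-77\right) = \left(-2\right) \left(-1\right) \left(-77\right) = 2 \left(-77\right) = -154$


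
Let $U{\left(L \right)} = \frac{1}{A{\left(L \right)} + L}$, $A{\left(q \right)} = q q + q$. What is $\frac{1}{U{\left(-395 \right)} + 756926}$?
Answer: $\frac{155235}{117501407611} \approx 1.3211 \cdot 10^{-6}$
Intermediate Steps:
$A{\left(q \right)} = q + q^{2}$ ($A{\left(q \right)} = q^{2} + q = q + q^{2}$)
$U{\left(L \right)} = \frac{1}{L + L \left(1 + L\right)}$ ($U{\left(L \right)} = \frac{1}{L \left(1 + L\right) + L} = \frac{1}{L + L \left(1 + L\right)}$)
$\frac{1}{U{\left(-395 \right)} + 756926} = \frac{1}{\frac{1}{\left(-395\right) \left(2 - 395\right)} + 756926} = \frac{1}{- \frac{1}{395 \left(-393\right)} + 756926} = \frac{1}{\left(- \frac{1}{395}\right) \left(- \frac{1}{393}\right) + 756926} = \frac{1}{\frac{1}{155235} + 756926} = \frac{1}{\frac{117501407611}{155235}} = \frac{155235}{117501407611}$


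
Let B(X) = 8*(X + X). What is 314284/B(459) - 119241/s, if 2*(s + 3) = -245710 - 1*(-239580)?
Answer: 28748894/352053 ≈ 81.661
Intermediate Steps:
B(X) = 16*X (B(X) = 8*(2*X) = 16*X)
s = -3068 (s = -3 + (-245710 - 1*(-239580))/2 = -3 + (-245710 + 239580)/2 = -3 + (½)*(-6130) = -3 - 3065 = -3068)
314284/B(459) - 119241/s = 314284/((16*459)) - 119241/(-3068) = 314284/7344 - 119241*(-1/3068) = 314284*(1/7344) + 119241/3068 = 78571/1836 + 119241/3068 = 28748894/352053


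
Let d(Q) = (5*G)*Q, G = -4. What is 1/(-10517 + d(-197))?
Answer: -1/6577 ≈ -0.00015204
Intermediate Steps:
d(Q) = -20*Q (d(Q) = (5*(-4))*Q = -20*Q)
1/(-10517 + d(-197)) = 1/(-10517 - 20*(-197)) = 1/(-10517 + 3940) = 1/(-6577) = -1/6577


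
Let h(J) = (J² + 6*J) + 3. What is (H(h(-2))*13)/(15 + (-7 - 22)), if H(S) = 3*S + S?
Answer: 130/7 ≈ 18.571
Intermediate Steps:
h(J) = 3 + J² + 6*J
H(S) = 4*S
(H(h(-2))*13)/(15 + (-7 - 22)) = ((4*(3 + (-2)² + 6*(-2)))*13)/(15 + (-7 - 22)) = ((4*(3 + 4 - 12))*13)/(15 - 29) = ((4*(-5))*13)/(-14) = -20*13*(-1/14) = -260*(-1/14) = 130/7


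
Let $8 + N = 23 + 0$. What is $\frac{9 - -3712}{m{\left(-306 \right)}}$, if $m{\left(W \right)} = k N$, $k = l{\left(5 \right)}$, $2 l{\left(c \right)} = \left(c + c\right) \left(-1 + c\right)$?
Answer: $\frac{3721}{300} \approx 12.403$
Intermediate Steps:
$l{\left(c \right)} = c \left(-1 + c\right)$ ($l{\left(c \right)} = \frac{\left(c + c\right) \left(-1 + c\right)}{2} = \frac{2 c \left(-1 + c\right)}{2} = c \left(-1 + c\right)$)
$N = 15$ ($N = -8 + \left(23 + 0\right) = -8 + 23 = 15$)
$k = 20$ ($k = 5 \left(-1 + 5\right) = 5 \cdot 4 = 20$)
$m{\left(W \right)} = 300$ ($m{\left(W \right)} = 20 \cdot 15 = 300$)
$\frac{9 - -3712}{m{\left(-306 \right)}} = \frac{9 - -3712}{300} = \left(9 + 3712\right) \frac{1}{300} = 3721 \cdot \frac{1}{300} = \frac{3721}{300}$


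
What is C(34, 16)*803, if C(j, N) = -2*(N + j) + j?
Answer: -52998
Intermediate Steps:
C(j, N) = -j - 2*N (C(j, N) = (-2*N - 2*j) + j = -j - 2*N)
C(34, 16)*803 = (-1*34 - 2*16)*803 = (-34 - 32)*803 = -66*803 = -52998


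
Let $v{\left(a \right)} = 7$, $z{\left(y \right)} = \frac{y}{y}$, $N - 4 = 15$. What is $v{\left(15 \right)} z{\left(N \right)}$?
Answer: $7$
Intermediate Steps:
$N = 19$ ($N = 4 + 15 = 19$)
$z{\left(y \right)} = 1$
$v{\left(15 \right)} z{\left(N \right)} = 7 \cdot 1 = 7$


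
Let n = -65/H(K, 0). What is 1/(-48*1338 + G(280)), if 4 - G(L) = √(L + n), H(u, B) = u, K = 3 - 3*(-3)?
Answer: -154128/9898099501 + 2*√9885/49490497505 ≈ -1.5567e-5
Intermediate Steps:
K = 12 (K = 3 - 1*(-9) = 3 + 9 = 12)
n = -65/12 ≈ -5.4167
G(L) = 4 - √(-65/12 + L) (G(L) = 4 - √(L - 65/12) = 4 - √(-65/12 + L))
1/(-48*1338 + G(280)) = 1/(-48*1338 + (4 - √(-195 + 36*280)/6)) = 1/(-64224 + (4 - √(-195 + 10080)/6)) = 1/(-64224 + (4 - √9885/6)) = 1/(-64220 - √9885/6)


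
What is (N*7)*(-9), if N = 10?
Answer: -630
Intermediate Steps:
(N*7)*(-9) = (10*7)*(-9) = 70*(-9) = -630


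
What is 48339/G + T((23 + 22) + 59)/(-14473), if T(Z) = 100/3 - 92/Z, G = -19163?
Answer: -54618108619/21632995722 ≈ -2.5248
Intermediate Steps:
T(Z) = 100/3 - 92/Z (T(Z) = 100*(⅓) - 92/Z = 100/3 - 92/Z)
48339/G + T((23 + 22) + 59)/(-14473) = 48339/(-19163) + (100/3 - 92/((23 + 22) + 59))/(-14473) = 48339*(-1/19163) + (100/3 - 92/(45 + 59))*(-1/14473) = -48339/19163 + (100/3 - 92/104)*(-1/14473) = -48339/19163 + (100/3 - 92*1/104)*(-1/14473) = -48339/19163 + (100/3 - 23/26)*(-1/14473) = -48339/19163 + (2531/78)*(-1/14473) = -48339/19163 - 2531/1128894 = -54618108619/21632995722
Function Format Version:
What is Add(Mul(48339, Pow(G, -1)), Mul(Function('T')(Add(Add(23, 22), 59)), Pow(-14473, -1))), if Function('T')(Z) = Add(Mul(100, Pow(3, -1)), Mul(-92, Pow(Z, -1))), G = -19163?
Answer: Rational(-54618108619, 21632995722) ≈ -2.5248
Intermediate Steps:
Function('T')(Z) = Add(Rational(100, 3), Mul(-92, Pow(Z, -1))) (Function('T')(Z) = Add(Mul(100, Rational(1, 3)), Mul(-92, Pow(Z, -1))) = Add(Rational(100, 3), Mul(-92, Pow(Z, -1))))
Add(Mul(48339, Pow(G, -1)), Mul(Function('T')(Add(Add(23, 22), 59)), Pow(-14473, -1))) = Add(Mul(48339, Pow(-19163, -1)), Mul(Add(Rational(100, 3), Mul(-92, Pow(Add(Add(23, 22), 59), -1))), Pow(-14473, -1))) = Add(Mul(48339, Rational(-1, 19163)), Mul(Add(Rational(100, 3), Mul(-92, Pow(Add(45, 59), -1))), Rational(-1, 14473))) = Add(Rational(-48339, 19163), Mul(Add(Rational(100, 3), Mul(-92, Pow(104, -1))), Rational(-1, 14473))) = Add(Rational(-48339, 19163), Mul(Add(Rational(100, 3), Mul(-92, Rational(1, 104))), Rational(-1, 14473))) = Add(Rational(-48339, 19163), Mul(Add(Rational(100, 3), Rational(-23, 26)), Rational(-1, 14473))) = Add(Rational(-48339, 19163), Mul(Rational(2531, 78), Rational(-1, 14473))) = Add(Rational(-48339, 19163), Rational(-2531, 1128894)) = Rational(-54618108619, 21632995722)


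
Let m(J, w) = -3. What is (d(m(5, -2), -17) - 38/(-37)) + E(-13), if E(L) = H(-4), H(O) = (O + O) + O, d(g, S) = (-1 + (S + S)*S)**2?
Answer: 12317967/37 ≈ 3.3292e+5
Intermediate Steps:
d(g, S) = (-1 + 2*S**2)**2 (d(g, S) = (-1 + (2*S)*S)**2 = (-1 + 2*S**2)**2)
H(O) = 3*O (H(O) = 2*O + O = 3*O)
E(L) = -12 (E(L) = 3*(-4) = -12)
(d(m(5, -2), -17) - 38/(-37)) + E(-13) = ((-1 + 2*(-17)**2)**2 - 38/(-37)) - 12 = ((-1 + 2*289)**2 - 38*(-1/37)) - 12 = ((-1 + 578)**2 + 38/37) - 12 = (577**2 + 38/37) - 12 = (332929 + 38/37) - 12 = 12318411/37 - 12 = 12317967/37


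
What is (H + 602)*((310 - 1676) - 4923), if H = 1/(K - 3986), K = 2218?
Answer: -6693602815/1768 ≈ -3.7860e+6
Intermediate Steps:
H = -1/1768 (H = 1/(2218 - 3986) = 1/(-1768) = -1/1768 ≈ -0.00056561)
(H + 602)*((310 - 1676) - 4923) = (-1/1768 + 602)*((310 - 1676) - 4923) = 1064335*(-1366 - 4923)/1768 = (1064335/1768)*(-6289) = -6693602815/1768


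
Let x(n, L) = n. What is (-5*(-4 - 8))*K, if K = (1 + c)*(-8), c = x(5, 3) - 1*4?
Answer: -960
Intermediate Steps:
c = 1 (c = 5 - 1*4 = 5 - 4 = 1)
K = -16 (K = (1 + 1)*(-8) = 2*(-8) = -16)
(-5*(-4 - 8))*K = -5*(-4 - 8)*(-16) = -5*(-12)*(-16) = 60*(-16) = -960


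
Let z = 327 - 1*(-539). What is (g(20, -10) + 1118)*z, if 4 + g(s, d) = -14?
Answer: 952600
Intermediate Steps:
z = 866 (z = 327 + 539 = 866)
g(s, d) = -18 (g(s, d) = -4 - 14 = -18)
(g(20, -10) + 1118)*z = (-18 + 1118)*866 = 1100*866 = 952600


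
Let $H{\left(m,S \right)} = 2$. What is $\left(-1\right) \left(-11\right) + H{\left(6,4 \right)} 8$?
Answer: $27$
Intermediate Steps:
$\left(-1\right) \left(-11\right) + H{\left(6,4 \right)} 8 = \left(-1\right) \left(-11\right) + 2 \cdot 8 = 11 + 16 = 27$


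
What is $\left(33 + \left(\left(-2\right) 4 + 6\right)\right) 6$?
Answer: $186$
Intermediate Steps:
$\left(33 + \left(\left(-2\right) 4 + 6\right)\right) 6 = \left(33 + \left(-8 + 6\right)\right) 6 = \left(33 - 2\right) 6 = 31 \cdot 6 = 186$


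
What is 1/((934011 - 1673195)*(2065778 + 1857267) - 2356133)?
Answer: -1/2899854451413 ≈ -3.4484e-13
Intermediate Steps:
1/((934011 - 1673195)*(2065778 + 1857267) - 2356133) = 1/(-739184*3923045 - 2356133) = 1/(-2899852095280 - 2356133) = 1/(-2899854451413) = -1/2899854451413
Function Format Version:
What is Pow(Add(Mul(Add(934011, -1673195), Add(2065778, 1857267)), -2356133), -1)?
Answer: Rational(-1, 2899854451413) ≈ -3.4484e-13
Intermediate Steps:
Pow(Add(Mul(Add(934011, -1673195), Add(2065778, 1857267)), -2356133), -1) = Pow(Add(Mul(-739184, 3923045), -2356133), -1) = Pow(Add(-2899852095280, -2356133), -1) = Pow(-2899854451413, -1) = Rational(-1, 2899854451413)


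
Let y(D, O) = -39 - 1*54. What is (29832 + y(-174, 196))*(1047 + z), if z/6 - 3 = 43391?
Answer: 7774101729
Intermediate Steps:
z = 260364 (z = 18 + 6*43391 = 18 + 260346 = 260364)
y(D, O) = -93 (y(D, O) = -39 - 54 = -93)
(29832 + y(-174, 196))*(1047 + z) = (29832 - 93)*(1047 + 260364) = 29739*261411 = 7774101729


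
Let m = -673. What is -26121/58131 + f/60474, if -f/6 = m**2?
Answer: -8864163086/195300783 ≈ -45.387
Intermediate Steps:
f = -2717574 (f = -6*(-673)**2 = -6*452929 = -2717574)
-26121/58131 + f/60474 = -26121/58131 - 2717574/60474 = -26121*1/58131 - 2717574*1/60474 = -8707/19377 - 452929/10079 = -8864163086/195300783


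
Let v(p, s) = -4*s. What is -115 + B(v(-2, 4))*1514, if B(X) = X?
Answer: -24339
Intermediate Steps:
-115 + B(v(-2, 4))*1514 = -115 - 4*4*1514 = -115 - 16*1514 = -115 - 24224 = -24339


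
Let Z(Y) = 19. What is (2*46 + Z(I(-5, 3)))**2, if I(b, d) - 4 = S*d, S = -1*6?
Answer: 12321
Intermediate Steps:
S = -6
I(b, d) = 4 - 6*d
(2*46 + Z(I(-5, 3)))**2 = (2*46 + 19)**2 = (92 + 19)**2 = 111**2 = 12321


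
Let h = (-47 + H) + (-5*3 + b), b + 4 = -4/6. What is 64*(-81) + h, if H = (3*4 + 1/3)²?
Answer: -45887/9 ≈ -5098.6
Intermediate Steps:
b = -14/3 (b = -4 - 4/6 = -4 - 4*⅙ = -4 - ⅔ = -14/3 ≈ -4.6667)
H = 1369/9 (H = (12 + ⅓)² = (37/3)² = 1369/9 ≈ 152.11)
h = 769/9 (h = (-47 + 1369/9) + (-5*3 - 14/3) = 946/9 + (-15 - 14/3) = 946/9 - 59/3 = 769/9 ≈ 85.444)
64*(-81) + h = 64*(-81) + 769/9 = -5184 + 769/9 = -45887/9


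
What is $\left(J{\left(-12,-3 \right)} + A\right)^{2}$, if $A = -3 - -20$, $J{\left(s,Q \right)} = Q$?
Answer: $196$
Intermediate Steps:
$A = 17$ ($A = -3 + 20 = 17$)
$\left(J{\left(-12,-3 \right)} + A\right)^{2} = \left(-3 + 17\right)^{2} = 14^{2} = 196$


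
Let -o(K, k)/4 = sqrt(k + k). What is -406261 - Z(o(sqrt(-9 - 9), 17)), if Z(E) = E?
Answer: -406261 + 4*sqrt(34) ≈ -4.0624e+5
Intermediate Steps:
o(K, k) = -4*sqrt(2)*sqrt(k) (o(K, k) = -4*sqrt(k + k) = -4*sqrt(2)*sqrt(k))
-406261 - Z(o(sqrt(-9 - 9), 17)) = -406261 - (-4)*sqrt(2)*sqrt(17) = -406261 - (-4)*sqrt(34) = -406261 + 4*sqrt(34)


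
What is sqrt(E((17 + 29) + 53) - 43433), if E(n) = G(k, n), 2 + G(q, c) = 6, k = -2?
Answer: I*sqrt(43429) ≈ 208.4*I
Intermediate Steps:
G(q, c) = 4 (G(q, c) = -2 + 6 = 4)
E(n) = 4
sqrt(E((17 + 29) + 53) - 43433) = sqrt(4 - 43433) = sqrt(-43429) = I*sqrt(43429)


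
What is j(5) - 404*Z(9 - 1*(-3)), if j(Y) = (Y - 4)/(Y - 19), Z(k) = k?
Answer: -67873/14 ≈ -4848.1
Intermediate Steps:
j(Y) = (-4 + Y)/(-19 + Y)
j(5) - 404*Z(9 - 1*(-3)) = (-4 + 5)/(-19 + 5) - 404*(9 - 1*(-3)) = 1/(-14) - 404*(9 + 3) = -1/14*1 - 404*12 = -1/14 - 4848 = -67873/14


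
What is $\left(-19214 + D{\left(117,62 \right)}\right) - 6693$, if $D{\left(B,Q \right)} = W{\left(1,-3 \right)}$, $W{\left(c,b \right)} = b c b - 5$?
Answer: $-25903$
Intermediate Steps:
$W{\left(c,b \right)} = -5 + c b^{2}$ ($W{\left(c,b \right)} = c b^{2} - 5 = -5 + c b^{2}$)
$D{\left(B,Q \right)} = 4$ ($D{\left(B,Q \right)} = -5 + 1 \left(-3\right)^{2} = -5 + 1 \cdot 9 = -5 + 9 = 4$)
$\left(-19214 + D{\left(117,62 \right)}\right) - 6693 = \left(-19214 + 4\right) - 6693 = -19210 - 6693 = -25903$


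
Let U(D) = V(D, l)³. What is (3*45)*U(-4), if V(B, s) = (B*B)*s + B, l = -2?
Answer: -6298560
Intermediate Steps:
V(B, s) = B + s*B² (V(B, s) = B²*s + B = s*B² + B = B + s*B²)
U(D) = D³*(1 - 2*D)³ (U(D) = (D*(1 + D*(-2)))³ = (D*(1 - 2*D))³ = D³*(1 - 2*D)³)
(3*45)*U(-4) = (3*45)*((-4)³*(1 - 2*(-4))³) = 135*(-64*(1 + 8)³) = 135*(-64*9³) = 135*(-64*729) = 135*(-46656) = -6298560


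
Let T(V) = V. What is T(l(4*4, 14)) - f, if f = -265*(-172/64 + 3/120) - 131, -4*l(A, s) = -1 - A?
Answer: -9125/16 ≈ -570.31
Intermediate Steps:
l(A, s) = ¼ + A/4 (l(A, s) = -(-1 - A)/4 = ¼ + A/4)
f = 9193/16 (f = -265*(-172*1/64 + 3*(1/120)) - 131 = -265*(-43/16 + 1/40) - 131 = -265*(-213/80) - 131 = 11289/16 - 131 = 9193/16 ≈ 574.56)
T(l(4*4, 14)) - f = (¼ + (4*4)/4) - 1*9193/16 = (¼ + (¼)*16) - 9193/16 = (¼ + 4) - 9193/16 = 17/4 - 9193/16 = -9125/16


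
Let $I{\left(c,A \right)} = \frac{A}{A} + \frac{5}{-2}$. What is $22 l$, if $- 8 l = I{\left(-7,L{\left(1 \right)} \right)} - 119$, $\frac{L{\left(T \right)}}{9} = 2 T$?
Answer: $\frac{2651}{8} \approx 331.38$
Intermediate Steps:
$L{\left(T \right)} = 18 T$ ($L{\left(T \right)} = 9 \cdot 2 T = 18 T$)
$I{\left(c,A \right)} = - \frac{3}{2}$ ($I{\left(c,A \right)} = 1 + 5 \left(- \frac{1}{2}\right) = 1 - \frac{5}{2} = - \frac{3}{2}$)
$l = \frac{241}{16}$ ($l = - \frac{- \frac{3}{2} - 119}{8} = \left(- \frac{1}{8}\right) \left(- \frac{241}{2}\right) = \frac{241}{16} \approx 15.063$)
$22 l = 22 \cdot \frac{241}{16} = \frac{2651}{8}$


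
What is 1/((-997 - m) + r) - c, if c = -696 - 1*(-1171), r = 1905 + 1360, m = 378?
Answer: -897749/1890 ≈ -475.00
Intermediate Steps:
r = 3265
c = 475 (c = -696 + 1171 = 475)
1/((-997 - m) + r) - c = 1/((-997 - 1*378) + 3265) - 1*475 = 1/((-997 - 378) + 3265) - 475 = 1/(-1375 + 3265) - 475 = 1/1890 - 475 = -897749/1890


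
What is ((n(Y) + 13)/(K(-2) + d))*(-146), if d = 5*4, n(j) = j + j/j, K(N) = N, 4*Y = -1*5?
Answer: -1241/12 ≈ -103.42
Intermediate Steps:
Y = -5/4 (Y = (-1*5)/4 = (1/4)*(-5) = -5/4 ≈ -1.2500)
n(j) = 1 + j (n(j) = j + 1 = 1 + j)
d = 20
((n(Y) + 13)/(K(-2) + d))*(-146) = (((1 - 5/4) + 13)/(-2 + 20))*(-146) = ((-1/4 + 13)/18)*(-146) = ((51/4)*(1/18))*(-146) = (17/24)*(-146) = -1241/12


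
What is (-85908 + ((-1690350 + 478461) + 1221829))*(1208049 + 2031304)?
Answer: -246087168704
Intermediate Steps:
(-85908 + ((-1690350 + 478461) + 1221829))*(1208049 + 2031304) = (-85908 + (-1211889 + 1221829))*3239353 = (-85908 + 9940)*3239353 = -75968*3239353 = -246087168704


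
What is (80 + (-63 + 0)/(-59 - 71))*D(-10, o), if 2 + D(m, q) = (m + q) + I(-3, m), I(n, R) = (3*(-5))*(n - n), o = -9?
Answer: -219723/130 ≈ -1690.2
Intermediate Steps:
I(n, R) = 0 (I(n, R) = -15*0 = 0)
D(m, q) = -2 + m + q (D(m, q) = -2 + ((m + q) + 0) = -2 + (m + q) = -2 + m + q)
(80 + (-63 + 0)/(-59 - 71))*D(-10, o) = (80 + (-63 + 0)/(-59 - 71))*(-2 - 10 - 9) = (80 - 63/(-130))*(-21) = (80 - 63*(-1/130))*(-21) = (80 + 63/130)*(-21) = (10463/130)*(-21) = -219723/130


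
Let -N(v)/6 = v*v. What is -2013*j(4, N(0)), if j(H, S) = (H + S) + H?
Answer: -16104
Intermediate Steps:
N(v) = -6*v² (N(v) = -6*v*v = -6*v²)
j(H, S) = S + 2*H
-2013*j(4, N(0)) = -2013*(-6*0² + 2*4) = -2013*(-6*0 + 8) = -2013*(0 + 8) = -2013*8 = -16104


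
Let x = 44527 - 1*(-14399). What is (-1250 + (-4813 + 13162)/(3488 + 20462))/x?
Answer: -4275593/201611100 ≈ -0.021207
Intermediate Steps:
x = 58926 (x = 44527 + 14399 = 58926)
(-1250 + (-4813 + 13162)/(3488 + 20462))/x = (-1250 + (-4813 + 13162)/(3488 + 20462))/58926 = (-1250 + 8349/23950)*(1/58926) = -29929151/23950*1/58926 = -4275593/201611100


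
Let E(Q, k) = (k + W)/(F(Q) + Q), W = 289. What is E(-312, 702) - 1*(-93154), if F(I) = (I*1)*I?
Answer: 9038919919/97032 ≈ 93154.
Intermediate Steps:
F(I) = I**2 (F(I) = I*I = I**2)
E(Q, k) = (289 + k)/(Q + Q**2) (E(Q, k) = (k + 289)/(Q**2 + Q) = (289 + k)/(Q + Q**2))
E(-312, 702) - 1*(-93154) = (289 + 702)/((-312)*(1 - 312)) - 1*(-93154) = -1/312*991/(-311) + 93154 = -1/312*(-1/311)*991 + 93154 = 991/97032 + 93154 = 9038919919/97032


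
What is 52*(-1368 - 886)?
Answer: -117208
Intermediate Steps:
52*(-1368 - 886) = 52*(-2254) = -117208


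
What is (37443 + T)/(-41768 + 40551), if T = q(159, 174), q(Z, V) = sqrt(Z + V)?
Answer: -37443/1217 - 3*sqrt(37)/1217 ≈ -30.782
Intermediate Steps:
q(Z, V) = sqrt(V + Z)
T = 3*sqrt(37) (T = sqrt(174 + 159) = sqrt(333) = 3*sqrt(37) ≈ 18.248)
(37443 + T)/(-41768 + 40551) = (37443 + 3*sqrt(37))/(-41768 + 40551) = (37443 + 3*sqrt(37))/(-1217) = (37443 + 3*sqrt(37))*(-1/1217) = -37443/1217 - 3*sqrt(37)/1217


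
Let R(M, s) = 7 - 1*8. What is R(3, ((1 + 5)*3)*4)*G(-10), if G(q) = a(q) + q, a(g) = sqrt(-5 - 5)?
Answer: 10 - I*sqrt(10) ≈ 10.0 - 3.1623*I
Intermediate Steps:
a(g) = I*sqrt(10) (a(g) = sqrt(-10) = I*sqrt(10))
R(M, s) = -1 (R(M, s) = 7 - 8 = -1)
G(q) = q + I*sqrt(10) (G(q) = I*sqrt(10) + q = q + I*sqrt(10))
R(3, ((1 + 5)*3)*4)*G(-10) = -(-10 + I*sqrt(10)) = 10 - I*sqrt(10)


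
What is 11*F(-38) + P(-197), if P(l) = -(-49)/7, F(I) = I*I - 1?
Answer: 15880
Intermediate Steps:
F(I) = -1 + I² (F(I) = I² - 1 = -1 + I²)
P(l) = 7 (P(l) = -(-49)/7 = -7*(-1) = 7)
11*F(-38) + P(-197) = 11*(-1 + (-38)²) + 7 = 11*(-1 + 1444) + 7 = 11*1443 + 7 = 15873 + 7 = 15880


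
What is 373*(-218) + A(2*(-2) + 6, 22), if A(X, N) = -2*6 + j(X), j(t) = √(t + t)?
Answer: -81324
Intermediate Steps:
j(t) = √2*√t (j(t) = √(2*t) = √2*√t)
A(X, N) = -12 + √2*√X (A(X, N) = -2*6 + √2*√X = -12 + √2*√X)
373*(-218) + A(2*(-2) + 6, 22) = 373*(-218) + (-12 + √2*√(2*(-2) + 6)) = -81314 + (-12 + √2*√(-4 + 6)) = -81314 + (-12 + √2*√2) = -81314 + (-12 + 2) = -81314 - 10 = -81324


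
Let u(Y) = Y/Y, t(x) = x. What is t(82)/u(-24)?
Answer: 82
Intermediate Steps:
u(Y) = 1
t(82)/u(-24) = 82/1 = 82*1 = 82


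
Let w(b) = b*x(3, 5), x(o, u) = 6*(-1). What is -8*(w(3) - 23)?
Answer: 328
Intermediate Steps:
x(o, u) = -6
w(b) = -6*b (w(b) = b*(-6) = -6*b)
-8*(w(3) - 23) = -8*(-6*3 - 23) = -8*(-18 - 23) = -8*(-41) = 328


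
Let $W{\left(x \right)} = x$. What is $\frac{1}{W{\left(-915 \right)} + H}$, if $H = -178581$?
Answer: $- \frac{1}{179496} \approx -5.5712 \cdot 10^{-6}$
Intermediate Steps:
$\frac{1}{W{\left(-915 \right)} + H} = \frac{1}{-915 - 178581} = \frac{1}{-179496} = - \frac{1}{179496}$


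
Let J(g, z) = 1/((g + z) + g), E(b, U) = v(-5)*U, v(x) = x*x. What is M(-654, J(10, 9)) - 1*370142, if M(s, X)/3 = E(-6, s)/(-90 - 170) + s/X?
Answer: -11098135/26 ≈ -4.2685e+5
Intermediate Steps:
v(x) = x²
E(b, U) = 25*U (E(b, U) = (-5)²*U = 25*U)
J(g, z) = 1/(z + 2*g)
M(s, X) = -15*s/52 + 3*s/X (M(s, X) = 3*((25*s)/(-90 - 170) + s/X) = 3*((25*s)/(-260) + s/X) = 3*((25*s)*(-1/260) + s/X) = 3*(-5*s/52 + s/X) = -15*s/52 + 3*s/X)
M(-654, J(10, 9)) - 1*370142 = (-15/52*(-654) + 3*(-654)/1/(9 + 2*10)) - 1*370142 = (4905/26 + 3*(-654)/1/(9 + 20)) - 370142 = (4905/26 + 3*(-654)/1/29) - 370142 = (4905/26 + 3*(-654)/(1/29)) - 370142 = (4905/26 + 3*(-654)*29) - 370142 = (4905/26 - 56898) - 370142 = -1474443/26 - 370142 = -11098135/26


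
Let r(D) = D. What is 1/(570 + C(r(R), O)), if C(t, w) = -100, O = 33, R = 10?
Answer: 1/470 ≈ 0.0021277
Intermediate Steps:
1/(570 + C(r(R), O)) = 1/(570 - 100) = 1/470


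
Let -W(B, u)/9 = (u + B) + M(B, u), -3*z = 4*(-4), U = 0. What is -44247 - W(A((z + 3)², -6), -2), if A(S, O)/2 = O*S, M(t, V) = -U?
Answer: -51765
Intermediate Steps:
M(t, V) = 0 (M(t, V) = -1*0 = 0)
z = 16/3 (z = -4*(-4)/3 = -⅓*(-16) = 16/3 ≈ 5.3333)
A(S, O) = 2*O*S (A(S, O) = 2*(O*S) = 2*O*S)
W(B, u) = -9*B - 9*u (W(B, u) = -9*((u + B) + 0) = -9*((B + u) + 0) = -9*(B + u) = -9*B - 9*u)
-44247 - W(A((z + 3)², -6), -2) = -44247 - (-18*(-6)*(16/3 + 3)² - 9*(-2)) = -44247 - (-18*(-6)*(25/3)² + 18) = -44247 - (-18*(-6)*625/9 + 18) = -44247 - (-9*(-2500/3) + 18) = -44247 - (7500 + 18) = -44247 - 1*7518 = -44247 - 7518 = -51765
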